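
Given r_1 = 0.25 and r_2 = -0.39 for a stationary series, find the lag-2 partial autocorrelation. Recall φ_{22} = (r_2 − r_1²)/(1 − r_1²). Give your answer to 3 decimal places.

-0.483

φ_{22} = (r_2 − r_1²) / (1 − r_1²)
r_1² = (0.25)² = 0.0625
Numerator = -0.39 − 0.0625 = -0.4525; denominator = 1 − 0.0625 = 0.9375
φ_{22} = -0.4525 / 0.9375 = -0.483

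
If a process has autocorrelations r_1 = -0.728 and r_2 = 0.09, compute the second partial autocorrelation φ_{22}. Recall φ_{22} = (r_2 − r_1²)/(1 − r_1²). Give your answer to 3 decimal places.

-0.936

φ_{22} = (r_2 − r_1²) / (1 − r_1²)
r_1² = (-0.728)² = 0.529984
Numerator = 0.09 − 0.5300 = -0.4400; denominator = 1 − 0.5300 = 0.4700
φ_{22} = -0.4400 / 0.4700 = -0.936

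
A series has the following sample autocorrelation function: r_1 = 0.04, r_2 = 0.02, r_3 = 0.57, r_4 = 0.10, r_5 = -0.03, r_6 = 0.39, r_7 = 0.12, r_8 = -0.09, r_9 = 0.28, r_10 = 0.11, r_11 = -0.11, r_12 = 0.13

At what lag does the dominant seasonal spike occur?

The largest autocorrelation is r_3 = 0.57, with weaker echoes at lags 6 (0.39) and 9 (0.28); the remaining lags stay at or below 0.13.
The dominant spike at lag 3 indicates a seasonal period of 3.

3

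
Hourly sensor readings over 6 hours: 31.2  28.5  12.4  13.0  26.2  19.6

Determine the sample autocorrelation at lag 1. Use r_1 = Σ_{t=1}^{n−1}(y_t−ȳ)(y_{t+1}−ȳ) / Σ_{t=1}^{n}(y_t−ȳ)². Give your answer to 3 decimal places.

Mean ȳ = (31.2 + 28.5 + 12.4 + 13.0 + 26.2 + 19.6)/6 = 21.8167
Deviations from mean: 9.3833, 6.6833, -9.4167, -8.8167, 4.3833, -2.2167
Σ(y_t−ȳ)(y_{t+1}−ȳ) = (62.7119) + (-62.9347) + (83.0236) + (-38.6464) + (-9.7164) = 34.4381
Denominator Σ(y_t−ȳ)² = 323.2483
r_1 = 34.4381 / 323.2483 = 0.107

0.107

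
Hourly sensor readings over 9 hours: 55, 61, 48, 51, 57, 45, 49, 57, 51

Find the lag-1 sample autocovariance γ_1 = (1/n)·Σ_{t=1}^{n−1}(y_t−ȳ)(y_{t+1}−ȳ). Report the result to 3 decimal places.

Mean ȳ = (55 + 61 + 48 + 51 + 57 + 45 + 49 + 57 + 51)/9 = 52.6667
Σ_{t=1}^{8}(y_t−ȳ)(y_{t+1}−ȳ) = -47.1111
γ_1 = -47.1111 / 9 = -5.235

-5.235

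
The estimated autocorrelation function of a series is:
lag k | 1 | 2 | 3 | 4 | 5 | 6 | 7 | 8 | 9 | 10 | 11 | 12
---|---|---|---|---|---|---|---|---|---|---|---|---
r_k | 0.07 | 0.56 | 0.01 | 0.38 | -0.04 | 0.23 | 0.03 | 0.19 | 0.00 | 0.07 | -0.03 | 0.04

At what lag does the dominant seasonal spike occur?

2

The largest autocorrelation is r_2 = 0.56, with weaker echoes at lags 4 (0.38), 6 (0.23) and 8 (0.19); the remaining lags stay at or below 0.07.
The dominant spike at lag 2 indicates a seasonal period of 2.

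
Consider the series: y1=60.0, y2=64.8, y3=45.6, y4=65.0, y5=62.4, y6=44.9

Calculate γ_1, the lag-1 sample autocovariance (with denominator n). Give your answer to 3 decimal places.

Mean ȳ = (60.0 + 64.8 + 45.6 + 65.0 + 62.4 + 44.9)/6 = 57.1167
Σ_{t=1}^{5}(y_t−ȳ)(y_{t+1}−ȳ) = -180.0169
γ_1 = -180.0169 / 6 = -30.003

-30.003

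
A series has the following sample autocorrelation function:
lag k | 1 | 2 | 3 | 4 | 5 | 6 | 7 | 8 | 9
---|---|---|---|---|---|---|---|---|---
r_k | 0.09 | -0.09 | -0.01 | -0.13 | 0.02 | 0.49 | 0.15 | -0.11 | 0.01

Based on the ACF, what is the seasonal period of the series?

6

The largest autocorrelation is r_6 = 0.49; the remaining lags stay at or below 0.15.
The dominant spike at lag 6 indicates a seasonal period of 6.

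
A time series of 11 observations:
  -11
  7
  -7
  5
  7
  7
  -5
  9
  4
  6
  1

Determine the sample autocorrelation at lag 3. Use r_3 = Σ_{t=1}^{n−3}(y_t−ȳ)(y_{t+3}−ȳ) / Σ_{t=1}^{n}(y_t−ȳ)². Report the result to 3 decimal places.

Mean ȳ = (-11 + 7 − 7 + 5 + 7 + 7 − 5 + 9 + 4 + 6 + 1)/11 = 2.0909
Numerator Σ_{t=1}^{8}(y_t−ȳ)(y_{t+3}−ȳ) = -71.2066
Denominator Σ(y_t−ȳ)² = 452.9091
r_3 = -71.2066 / 452.9091 = -0.157

-0.157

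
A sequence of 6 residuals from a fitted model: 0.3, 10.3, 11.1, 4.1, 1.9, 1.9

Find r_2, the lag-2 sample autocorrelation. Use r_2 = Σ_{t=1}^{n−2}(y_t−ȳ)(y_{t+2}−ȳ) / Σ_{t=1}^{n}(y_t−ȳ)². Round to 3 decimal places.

-0.458

Mean ȳ = (0.3 + 10.3 + 11.1 + 4.1 + 1.9 + 1.9)/6 = 4.9333
Σ(y_t−ȳ)(y_{t+2}−ȳ) = (-28.5722) + (-4.4722) + (-18.7056) + (2.5278) = -49.2222
Denominator Σ(y_t−ȳ)² = 107.3933
r_2 = -49.2222 / 107.3933 = -0.458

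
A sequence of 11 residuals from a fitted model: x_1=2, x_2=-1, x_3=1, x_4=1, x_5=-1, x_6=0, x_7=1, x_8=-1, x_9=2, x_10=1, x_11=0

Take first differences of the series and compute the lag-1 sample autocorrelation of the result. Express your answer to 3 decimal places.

-0.495

First differences Δx: -3, 2, 0, -2, 1, 1, -2, 3, -1, -1
Mean of differences = -0.2000
Numerator Σ(Δx_t−Δx̄)(Δx_{t+1}−Δx̄) = -16.6400
Denominator Σ(Δx_t−Δx̄)² = 33.6000
r_1(Δx) = -16.6400 / 33.6000 = -0.495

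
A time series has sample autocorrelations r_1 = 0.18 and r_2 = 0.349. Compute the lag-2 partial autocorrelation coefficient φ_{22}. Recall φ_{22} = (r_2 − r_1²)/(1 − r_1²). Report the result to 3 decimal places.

φ_{22} = (r_2 − r_1²) / (1 − r_1²)
r_1² = (0.18)² = 0.0324
Numerator = 0.349 − 0.0324 = 0.3166; denominator = 1 − 0.0324 = 0.9676
φ_{22} = 0.3166 / 0.9676 = 0.327

0.327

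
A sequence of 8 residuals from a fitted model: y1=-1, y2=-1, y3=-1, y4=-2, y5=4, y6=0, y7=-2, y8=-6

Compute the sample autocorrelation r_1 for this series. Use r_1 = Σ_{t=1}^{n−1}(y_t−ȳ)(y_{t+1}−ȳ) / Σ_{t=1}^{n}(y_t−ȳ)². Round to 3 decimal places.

Mean ȳ = (-1 − 1 − 1 − 2 + 4 + 0 − 2 − 6)/8 = -1.1250
Deviations from mean: 0.1250, 0.1250, 0.1250, -0.8750, 5.1250, 1.1250, -0.8750, -4.8750
Σ(y_t−ȳ)(y_{t+1}−ȳ) = (0.0156) + (0.0156) + (-0.1094) + (-4.4844) + (5.7656) + (-0.9844) + (4.2656) = 4.4844
Denominator Σ(y_t−ȳ)² = 52.8750
r_1 = 4.4844 / 52.8750 = 0.085

0.085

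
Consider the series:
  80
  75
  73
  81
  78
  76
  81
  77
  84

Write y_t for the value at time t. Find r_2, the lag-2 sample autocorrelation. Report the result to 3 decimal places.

Mean ȳ = (80 + 75 + 73 + 81 + 78 + 76 + 81 + 77 + 84)/9 = 78.3333
Σ(y_t−ȳ)(y_{t+2}−ȳ) = (-8.8889) + (-8.8889) + (1.7778) + (-6.2222) + (-0.8889) + (3.1111) + (15.1111) = -4.8889
Denominator Σ(y_t−ȳ)² = 96.0000
r_2 = -4.8889 / 96.0000 = -0.051

-0.051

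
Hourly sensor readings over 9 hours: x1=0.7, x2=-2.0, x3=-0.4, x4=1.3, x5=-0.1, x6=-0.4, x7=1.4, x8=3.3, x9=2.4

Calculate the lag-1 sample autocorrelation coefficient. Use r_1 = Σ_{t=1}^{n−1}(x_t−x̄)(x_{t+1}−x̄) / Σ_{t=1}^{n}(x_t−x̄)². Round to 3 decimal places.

Mean x̄ = (0.7 − 2.0 − 0.4 + 1.3 − 0.1 − 0.4 + 1.4 + 3.3 + 2.4)/9 = 0.6889
Numerator Σ_{t=1}^{8}(x_t−x̄)(x_{t+1}−x̄) = 8.1599
Denominator Σ(x_t−x̄)² = 20.8489
r_1 = 8.1599 / 20.8489 = 0.391

0.391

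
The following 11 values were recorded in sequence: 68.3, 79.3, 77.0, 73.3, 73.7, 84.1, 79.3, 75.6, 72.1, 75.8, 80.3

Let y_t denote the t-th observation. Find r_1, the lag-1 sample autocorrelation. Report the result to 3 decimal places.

-0.062

Mean ȳ = (68.3 + 79.3 + 77.0 + 73.3 + 73.7 + 84.1 + 79.3 + 75.6 + 72.1 + 75.8 + 80.3)/11 = 76.2545
Numerator Σ_{t=1}^{10}(y_t−ȳ)(y_{t+1}−ȳ) = -11.9830
Denominator Σ(y_t−ȳ)² = 193.4473
r_1 = -11.9830 / 193.4473 = -0.062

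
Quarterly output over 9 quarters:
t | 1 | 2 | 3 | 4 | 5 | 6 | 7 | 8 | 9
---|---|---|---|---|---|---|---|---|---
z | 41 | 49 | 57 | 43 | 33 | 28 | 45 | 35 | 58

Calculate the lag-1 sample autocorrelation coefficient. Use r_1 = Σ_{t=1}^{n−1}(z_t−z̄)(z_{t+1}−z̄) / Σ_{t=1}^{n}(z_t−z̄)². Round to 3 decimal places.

Mean z̄ = (41 + 49 + 57 + 43 + 33 + 28 + 45 + 35 + 58)/9 = 43.2222
Numerator Σ_{t=1}^{8}(z_t−z̄)(z_{t+1}−z̄) = 58.3951
Denominator Σ(z_t−z̄)² = 853.5556
r_1 = 58.3951 / 853.5556 = 0.068

0.068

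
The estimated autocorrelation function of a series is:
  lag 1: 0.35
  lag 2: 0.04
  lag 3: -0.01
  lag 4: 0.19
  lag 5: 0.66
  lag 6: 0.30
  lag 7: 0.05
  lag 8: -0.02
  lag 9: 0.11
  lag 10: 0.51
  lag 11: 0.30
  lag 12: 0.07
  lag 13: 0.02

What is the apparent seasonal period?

The largest autocorrelation is r_5 = 0.66, with a weaker echo at lag 10 (0.51); the remaining lags stay at or below 0.35. The elevated value at lag 1 (0.35), dropping to 0.04 at lag 2, reflects decaying short-term dependence rather than seasonality.
The dominant spike at lag 5 indicates a seasonal period of 5.

5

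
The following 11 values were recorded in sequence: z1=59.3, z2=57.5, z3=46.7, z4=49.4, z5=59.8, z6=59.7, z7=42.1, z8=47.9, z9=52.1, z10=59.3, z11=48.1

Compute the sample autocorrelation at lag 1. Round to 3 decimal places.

Mean z̄ = (59.3 + 57.5 + 46.7 + 49.4 + 59.8 + 59.7 + 42.1 + 47.9 + 52.1 + 59.3 + 48.1)/11 = 52.9000
Numerator Σ_{t=1}^{10}(z_t−z̄)(z_{t+1}−z̄) = -5.8900
Denominator Σ(z_t−z̄)² = 412.9400
r_1 = -5.8900 / 412.9400 = -0.014

-0.014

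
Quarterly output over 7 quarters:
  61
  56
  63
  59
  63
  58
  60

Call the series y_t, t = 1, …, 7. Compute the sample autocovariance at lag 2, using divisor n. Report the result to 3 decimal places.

2.571

Mean ȳ = (61 + 56 + 63 + 59 + 63 + 58 + 60)/7 = 60.0000
Σ_{t=1}^{5}(y_t−ȳ)(y_{t+2}−ȳ) = 18.0000
γ_2 = 18.0000 / 7 = 2.571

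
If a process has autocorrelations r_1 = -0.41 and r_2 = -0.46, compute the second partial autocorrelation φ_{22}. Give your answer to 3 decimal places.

φ_{22} = (r_2 − r_1²) / (1 − r_1²)
r_1² = (-0.41)² = 0.1681
Numerator = -0.46 − 0.1681 = -0.6281; denominator = 1 − 0.1681 = 0.8319
φ_{22} = -0.6281 / 0.8319 = -0.755

-0.755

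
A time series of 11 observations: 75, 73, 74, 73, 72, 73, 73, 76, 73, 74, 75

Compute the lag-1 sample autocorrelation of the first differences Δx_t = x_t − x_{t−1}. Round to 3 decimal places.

First differences Δx: -2, 1, -1, -1, 1, 0, 3, -3, 1, 1
Mean of differences = 0.0000
Numerator Σ(Δx_t−Δx̄)(Δx_{t+1}−Δx̄) = -14.0000
Denominator Σ(Δx_t−Δx̄)² = 28.0000
r_1(Δx) = -14.0000 / 28.0000 = -0.500

-0.500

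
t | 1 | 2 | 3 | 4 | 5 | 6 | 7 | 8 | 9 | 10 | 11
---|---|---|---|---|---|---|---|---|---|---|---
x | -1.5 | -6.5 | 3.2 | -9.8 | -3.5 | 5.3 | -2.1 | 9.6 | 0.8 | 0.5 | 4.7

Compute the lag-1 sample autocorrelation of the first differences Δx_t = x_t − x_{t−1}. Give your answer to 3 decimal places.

First differences Δx: -5.0, 9.7, -13.0, 6.3, 8.8, -7.4, 11.7, -8.8, -0.3, 4.2
Mean of differences = 0.6200
Numerator Σ(Δx_t−Δx̄)(Δx_{t+1}−Δx̄) = -459.0644
Denominator Σ(Δx_t−Δx̄)² = 688.1960
r_1(Δx) = -459.0644 / 688.1960 = -0.667

-0.667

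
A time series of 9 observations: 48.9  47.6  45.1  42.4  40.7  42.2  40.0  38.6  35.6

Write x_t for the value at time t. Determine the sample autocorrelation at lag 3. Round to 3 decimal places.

Mean x̄ = (48.9 + 47.6 + 45.1 + 42.4 + 40.7 + 42.2 + 40.0 + 38.6 + 35.6)/9 = 42.3444
Σ(x_t−x̄)(x_{t+3}−x̄) = (0.3642) + (-8.6425) + (-0.3980) + (-0.1302) + (6.1575) + (0.9742) = -1.6748
Denominator Σ(x_t−x̄)² = 145.9222
r_3 = -1.6748 / 145.9222 = -0.011

-0.011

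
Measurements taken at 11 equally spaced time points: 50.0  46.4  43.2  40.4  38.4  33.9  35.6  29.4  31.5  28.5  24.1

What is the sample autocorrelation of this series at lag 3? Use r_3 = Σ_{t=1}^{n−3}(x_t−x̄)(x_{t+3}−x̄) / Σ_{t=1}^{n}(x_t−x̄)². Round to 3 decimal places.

Mean x̄ = (50.0 + 46.4 + 43.2 + 40.4 + 38.4 + 33.9 + 35.6 + 29.4 + 31.5 + 28.5 + 24.1)/11 = 36.4909
Numerator Σ_{t=1}^{8}(x_t−x̄)(x_{t+3}−x̄) = 145.2361
Denominator Σ(x_t−x̄)² = 644.7091
r_3 = 145.2361 / 644.7091 = 0.225

0.225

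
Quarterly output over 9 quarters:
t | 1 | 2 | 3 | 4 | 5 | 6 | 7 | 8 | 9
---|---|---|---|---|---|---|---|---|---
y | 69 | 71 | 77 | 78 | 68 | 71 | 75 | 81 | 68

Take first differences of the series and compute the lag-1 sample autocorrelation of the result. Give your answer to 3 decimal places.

-0.169

First differences Δy: 2, 6, 1, -10, 3, 4, 6, -13
Mean of differences = -0.1250
Numerator Σ(Δy_t−Δȳ)(Δy_{t+1}−Δȳ) = -62.7656
Denominator Σ(Δy_t−Δȳ)² = 370.8750
r_1(Δy) = -62.7656 / 370.8750 = -0.169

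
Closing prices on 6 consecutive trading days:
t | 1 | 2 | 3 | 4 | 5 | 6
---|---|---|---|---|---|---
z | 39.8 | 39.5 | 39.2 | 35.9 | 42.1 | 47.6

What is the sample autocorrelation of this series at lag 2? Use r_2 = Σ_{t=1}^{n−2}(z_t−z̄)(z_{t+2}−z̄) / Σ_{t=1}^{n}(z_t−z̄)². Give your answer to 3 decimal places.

Mean z̄ = (39.8 + 39.5 + 39.2 + 35.9 + 42.1 + 47.6)/6 = 40.6833
Deviations from mean: -0.8833, -1.1833, -1.4833, -4.7833, 1.4167, 6.9167
Σ(z_t−z̄)(z_{t+2}−z̄) = (1.3103) + (5.6603) + (-2.1014) + (-33.0847) = -28.2156
Denominator Σ(z_t−z̄)² = 77.1083
r_2 = -28.2156 / 77.1083 = -0.366

-0.366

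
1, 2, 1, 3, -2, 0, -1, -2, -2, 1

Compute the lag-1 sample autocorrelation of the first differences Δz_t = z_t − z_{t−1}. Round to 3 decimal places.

First differences Δz: 1, -1, 2, -5, 2, -1, -1, 0, 3
Mean of differences = 0.0000
Numerator Σ(Δz_t−Δz̄)(Δz_{t+1}−Δz̄) = -24.0000
Denominator Σ(Δz_t−Δz̄)² = 46.0000
r_1(Δz) = -24.0000 / 46.0000 = -0.522

-0.522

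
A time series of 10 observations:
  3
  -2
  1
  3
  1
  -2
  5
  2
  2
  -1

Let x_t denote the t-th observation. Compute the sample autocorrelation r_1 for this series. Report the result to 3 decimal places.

-0.324

Mean x̄ = (3 − 2 + 1 + 3 + 1 − 2 + 5 + 2 + 2 − 1)/10 = 1.2000
Numerator Σ_{t=1}^{9}(x_t−x̄)(x_{t+1}−x̄) = -15.4400
Denominator Σ(x_t−x̄)² = 47.6000
r_1 = -15.4400 / 47.6000 = -0.324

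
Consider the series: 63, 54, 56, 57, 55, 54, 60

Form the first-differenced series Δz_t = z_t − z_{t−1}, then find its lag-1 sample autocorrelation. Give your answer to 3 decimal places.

First differences Δz: -9, 2, 1, -2, -1, 6
Mean of differences = -0.5000
Numerator Σ(Δz_t−Δz̄)(Δz_{t+1}−Δz̄) = -22.2500
Denominator Σ(Δz_t−Δz̄)² = 125.5000
r_1(Δz) = -22.2500 / 125.5000 = -0.177

-0.177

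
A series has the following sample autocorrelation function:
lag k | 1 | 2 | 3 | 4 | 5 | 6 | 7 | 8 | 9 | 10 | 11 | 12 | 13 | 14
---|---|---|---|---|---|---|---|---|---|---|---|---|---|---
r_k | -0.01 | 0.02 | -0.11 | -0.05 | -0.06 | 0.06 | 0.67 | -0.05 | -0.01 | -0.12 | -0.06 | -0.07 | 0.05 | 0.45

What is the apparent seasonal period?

7

The largest autocorrelation is r_7 = 0.67, with a weaker echo at lag 14 (0.45); the remaining lags stay at or below 0.06.
The dominant spike at lag 7 indicates a seasonal period of 7.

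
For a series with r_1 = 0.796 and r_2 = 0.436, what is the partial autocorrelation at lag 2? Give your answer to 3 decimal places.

φ_{22} = (r_2 − r_1²) / (1 − r_1²)
r_1² = (0.796)² = 0.633616
Numerator = 0.436 − 0.6336 = -0.1976; denominator = 1 − 0.6336 = 0.3664
φ_{22} = -0.1976 / 0.3664 = -0.539

-0.539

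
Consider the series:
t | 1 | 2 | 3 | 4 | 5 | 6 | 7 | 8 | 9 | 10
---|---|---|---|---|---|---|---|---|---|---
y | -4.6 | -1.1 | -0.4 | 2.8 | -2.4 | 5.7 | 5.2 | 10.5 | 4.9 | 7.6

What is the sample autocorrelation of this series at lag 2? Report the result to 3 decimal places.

0.442

Mean ȳ = (-4.6 − 1.1 − 0.4 + 2.8 − 2.4 + 5.7 + 5.2 + 10.5 + 4.9 + 7.6)/10 = 2.8200
Numerator Σ_{t=1}^{8}(y_t−ȳ)(y_{t+2}−ȳ) = 92.0772
Denominator Σ(y_t−ȳ)² = 208.1560
r_2 = 92.0772 / 208.1560 = 0.442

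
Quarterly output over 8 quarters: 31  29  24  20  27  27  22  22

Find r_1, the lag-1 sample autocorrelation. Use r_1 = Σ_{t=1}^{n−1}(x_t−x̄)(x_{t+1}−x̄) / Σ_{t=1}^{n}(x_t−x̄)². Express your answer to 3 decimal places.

Mean x̄ = (31 + 29 + 24 + 20 + 27 + 27 + 22 + 22)/8 = 25.2500
Deviations from mean: 5.7500, 3.7500, -1.2500, -5.2500, 1.7500, 1.7500, -3.2500, -3.2500
Numerator Σ_{t=1}^{7}(x_t−x̄)(x_{t+1}−x̄) = 22.1875
Denominator Σ(x_t−x̄)² = 103.5000
r_1 = 22.1875 / 103.5000 = 0.214

0.214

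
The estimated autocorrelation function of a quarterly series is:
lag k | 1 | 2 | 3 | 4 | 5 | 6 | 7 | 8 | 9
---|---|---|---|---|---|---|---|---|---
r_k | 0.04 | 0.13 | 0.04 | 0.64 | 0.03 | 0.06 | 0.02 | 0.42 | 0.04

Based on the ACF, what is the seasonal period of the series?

The largest autocorrelation is r_4 = 0.64, with a weaker echo at lag 8 (0.42); the remaining lags stay at or below 0.13.
The dominant spike at lag 4 indicates a seasonal period of 4.

4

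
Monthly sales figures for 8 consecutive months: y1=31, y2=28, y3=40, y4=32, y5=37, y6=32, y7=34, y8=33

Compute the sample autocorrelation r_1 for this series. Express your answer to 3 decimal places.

Mean ȳ = (31 + 28 + 40 + 32 + 37 + 32 + 34 + 33)/8 = 33.3750
Σ(y_t−ȳ)(y_{t+1}−ȳ) = (12.7656) + (-35.6094) + (-9.1094) + (-4.9844) + (-4.9844) + (-0.8594) + (-0.2344) = -43.0156
Denominator Σ(y_t−ȳ)² = 95.8750
r_1 = -43.0156 / 95.8750 = -0.449

-0.449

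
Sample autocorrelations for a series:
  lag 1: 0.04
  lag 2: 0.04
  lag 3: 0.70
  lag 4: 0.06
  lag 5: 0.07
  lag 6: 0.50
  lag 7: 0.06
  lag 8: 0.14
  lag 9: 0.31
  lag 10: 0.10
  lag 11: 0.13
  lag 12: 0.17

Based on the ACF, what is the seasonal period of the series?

The largest autocorrelation is r_3 = 0.70, with weaker echoes at lags 6 (0.50), 9 (0.31) and 12 (0.17); the remaining lags stay at or below 0.14.
The dominant spike at lag 3 indicates a seasonal period of 3.

3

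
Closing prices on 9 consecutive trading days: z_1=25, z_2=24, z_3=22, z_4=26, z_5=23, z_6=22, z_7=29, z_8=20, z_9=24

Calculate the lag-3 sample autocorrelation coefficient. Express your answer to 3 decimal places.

Mean z̄ = (25 + 24 + 22 + 26 + 23 + 22 + 29 + 20 + 24)/9 = 23.8889
Numerator Σ_{t=1}^{6}(z_t−z̄)(z_{t+3}−z̄) = 19.8519
Denominator Σ(z_t−z̄)² = 54.8889
r_3 = 19.8519 / 54.8889 = 0.362

0.362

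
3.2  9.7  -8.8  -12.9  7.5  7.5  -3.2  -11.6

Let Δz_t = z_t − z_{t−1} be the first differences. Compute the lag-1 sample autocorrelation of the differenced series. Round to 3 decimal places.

-0.072

First differences Δz: 6.5, -18.5, -4.1, 20.4, 0.0, -10.7, -8.4
Mean of differences = -2.1143
Numerator Σ(Δz_t−Δz̄)(Δz_{t+1}−Δz̄) = -69.9045
Denominator Σ(Δz_t−Δz̄)² = 971.2286
r_1(Δz) = -69.9045 / 971.2286 = -0.072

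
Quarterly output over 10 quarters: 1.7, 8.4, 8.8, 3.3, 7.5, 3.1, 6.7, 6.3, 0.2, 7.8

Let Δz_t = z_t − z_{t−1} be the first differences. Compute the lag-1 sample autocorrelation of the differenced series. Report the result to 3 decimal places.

-0.449

First differences Δz: 6.7, 0.4, -5.5, 4.2, -4.4, 3.6, -0.4, -6.1, 7.6
Mean of differences = 0.6778
Numerator Σ(Δz_t−Δz̄)(Δz_{t+1}−Δz̄) = -97.2016
Denominator Σ(Δz_t−Δz̄)² = 216.2556
r_1(Δz) = -97.2016 / 216.2556 = -0.449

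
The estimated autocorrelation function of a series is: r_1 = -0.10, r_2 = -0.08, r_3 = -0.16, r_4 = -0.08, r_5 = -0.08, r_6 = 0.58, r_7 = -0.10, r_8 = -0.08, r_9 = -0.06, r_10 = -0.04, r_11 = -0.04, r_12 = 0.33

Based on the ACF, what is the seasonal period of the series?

The largest autocorrelation is r_6 = 0.58, with a weaker echo at lag 12 (0.33); the remaining lags stay at or below -0.04.
The dominant spike at lag 6 indicates a seasonal period of 6.

6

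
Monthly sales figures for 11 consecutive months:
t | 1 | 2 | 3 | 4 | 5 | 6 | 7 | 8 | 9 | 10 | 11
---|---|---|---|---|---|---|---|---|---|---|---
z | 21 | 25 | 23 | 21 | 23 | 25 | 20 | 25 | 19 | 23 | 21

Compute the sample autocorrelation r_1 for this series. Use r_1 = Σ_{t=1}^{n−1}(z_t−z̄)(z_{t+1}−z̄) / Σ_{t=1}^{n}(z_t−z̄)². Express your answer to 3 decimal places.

Mean z̄ = (21 + 25 + 23 + 21 + 23 + 25 + 20 + 25 + 19 + 23 + 21)/11 = 22.3636
Numerator Σ_{t=1}^{10}(z_t−z̄)(z_{t+1}−z̄) = -26.3140
Denominator Σ(z_t−z̄)² = 44.5455
r_1 = -26.3140 / 44.5455 = -0.591

-0.591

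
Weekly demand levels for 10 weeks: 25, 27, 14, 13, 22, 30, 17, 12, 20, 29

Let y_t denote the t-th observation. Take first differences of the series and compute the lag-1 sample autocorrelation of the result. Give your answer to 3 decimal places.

First differences Δy: 2, -13, -1, 9, 8, -13, -5, 8, 9
Mean of differences = 0.4444
Numerator Σ(Δy_t−Δȳ)(Δy_{t+1}−Δȳ) = 45.9136
Denominator Σ(Δy_t−Δȳ)² = 656.2222
r_1(Δy) = 45.9136 / 656.2222 = 0.070

0.070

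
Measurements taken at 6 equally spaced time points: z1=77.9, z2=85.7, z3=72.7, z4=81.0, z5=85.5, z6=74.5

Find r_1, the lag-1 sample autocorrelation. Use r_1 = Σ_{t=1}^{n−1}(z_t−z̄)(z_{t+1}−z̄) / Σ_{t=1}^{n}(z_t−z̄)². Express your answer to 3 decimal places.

-0.556

Mean z̄ = (77.9 + 85.7 + 72.7 + 81.0 + 85.5 + 74.5)/6 = 79.5500
Deviations from mean: -1.6500, 6.1500, -6.8500, 1.4500, 5.9500, -5.0500
Numerator Σ_{t=1}^{5}(z_t−z̄)(z_{t+1}−z̄) = -83.6275
Denominator Σ(z_t−z̄)² = 150.4750
r_1 = -83.6275 / 150.4750 = -0.556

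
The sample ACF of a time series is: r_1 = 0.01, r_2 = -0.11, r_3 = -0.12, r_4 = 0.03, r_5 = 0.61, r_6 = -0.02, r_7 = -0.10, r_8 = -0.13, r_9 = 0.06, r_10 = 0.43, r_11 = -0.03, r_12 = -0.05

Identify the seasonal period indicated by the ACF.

5

The largest autocorrelation is r_5 = 0.61, with a weaker echo at lag 10 (0.43); the remaining lags stay at or below 0.06.
The dominant spike at lag 5 indicates a seasonal period of 5.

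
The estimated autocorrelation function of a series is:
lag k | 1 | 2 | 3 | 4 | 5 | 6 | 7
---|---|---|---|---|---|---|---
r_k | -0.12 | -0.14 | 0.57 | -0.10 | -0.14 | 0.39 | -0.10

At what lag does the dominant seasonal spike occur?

3

The largest autocorrelation is r_3 = 0.57, with a weaker echo at lag 6 (0.39); the remaining lags stay at or below -0.10.
The dominant spike at lag 3 indicates a seasonal period of 3.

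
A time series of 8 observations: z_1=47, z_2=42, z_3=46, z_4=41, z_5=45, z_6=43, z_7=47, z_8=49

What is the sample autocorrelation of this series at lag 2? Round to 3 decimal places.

Mean z̄ = (47 + 42 + 46 + 41 + 45 + 43 + 47 + 49)/8 = 45.0000
Deviations from mean: 2.0000, -3.0000, 1.0000, -4.0000, 0.0000, -2.0000, 2.0000, 4.0000
Numerator Σ_{t=1}^{6}(z_t−z̄)(z_{t+2}−z̄) = 14.0000
Denominator Σ(z_t−z̄)² = 54.0000
r_2 = 14.0000 / 54.0000 = 0.259

0.259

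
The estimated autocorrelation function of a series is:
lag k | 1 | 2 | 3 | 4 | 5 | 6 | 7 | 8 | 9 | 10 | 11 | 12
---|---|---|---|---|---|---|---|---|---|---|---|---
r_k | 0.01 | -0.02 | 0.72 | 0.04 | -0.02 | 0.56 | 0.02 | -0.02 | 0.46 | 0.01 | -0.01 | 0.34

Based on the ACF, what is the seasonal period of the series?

The largest autocorrelation is r_3 = 0.72, with weaker echoes at lags 6 (0.56), 9 (0.46) and 12 (0.34); the remaining lags stay at or below 0.04.
The dominant spike at lag 3 indicates a seasonal period of 3.

3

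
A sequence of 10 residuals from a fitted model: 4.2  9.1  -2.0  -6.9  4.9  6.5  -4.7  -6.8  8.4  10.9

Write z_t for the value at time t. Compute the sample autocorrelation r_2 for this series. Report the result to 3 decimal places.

Mean z̄ = (4.2 + 9.1 − 2.0 − 6.9 + 4.9 + 6.5 − 4.7 − 6.8 + 8.4 + 10.9)/10 = 2.3600
Numerator Σ_{t=1}^{8}(z_t−z̄)(z_{t+2}−z̄) = -296.5692
Denominator Σ(z_t−z̄)² = 420.3240
r_2 = -296.5692 / 420.3240 = -0.706

-0.706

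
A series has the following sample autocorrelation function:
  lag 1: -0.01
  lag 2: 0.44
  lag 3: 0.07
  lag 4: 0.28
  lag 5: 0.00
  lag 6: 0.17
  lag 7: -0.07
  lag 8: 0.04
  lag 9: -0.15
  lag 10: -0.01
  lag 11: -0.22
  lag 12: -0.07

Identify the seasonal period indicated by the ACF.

2

The largest autocorrelation is r_2 = 0.44, with weaker echoes at lags 4 (0.28) and 6 (0.17); the remaining lags stay at or below 0.07.
The dominant spike at lag 2 indicates a seasonal period of 2.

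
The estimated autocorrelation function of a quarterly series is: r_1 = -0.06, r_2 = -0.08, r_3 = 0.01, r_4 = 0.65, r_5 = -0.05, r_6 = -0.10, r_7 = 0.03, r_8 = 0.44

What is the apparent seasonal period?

The largest autocorrelation is r_4 = 0.65, with a weaker echo at lag 8 (0.44); the remaining lags stay at or below 0.03.
The dominant spike at lag 4 indicates a seasonal period of 4.

4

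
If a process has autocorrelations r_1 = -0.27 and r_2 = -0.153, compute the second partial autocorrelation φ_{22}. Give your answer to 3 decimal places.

φ_{22} = (r_2 − r_1²) / (1 − r_1²)
r_1² = (-0.27)² = 0.0729
Numerator = -0.153 − 0.0729 = -0.2259; denominator = 1 − 0.0729 = 0.9271
φ_{22} = -0.2259 / 0.9271 = -0.244

-0.244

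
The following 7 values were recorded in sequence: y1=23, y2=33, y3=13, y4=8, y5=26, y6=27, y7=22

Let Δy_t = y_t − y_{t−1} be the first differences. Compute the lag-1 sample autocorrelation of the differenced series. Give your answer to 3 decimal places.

First differences Δy: 10, -20, -5, 18, 1, -5
Mean of differences = -0.1667
Numerator Σ(Δy_t−Δȳ)(Δy_{t+1}−Δȳ) = -178.0278
Denominator Σ(Δy_t−Δȳ)² = 874.8333
r_1(Δy) = -178.0278 / 874.8333 = -0.203

-0.203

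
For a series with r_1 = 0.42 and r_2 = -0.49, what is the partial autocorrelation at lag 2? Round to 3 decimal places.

-0.809

φ_{22} = (r_2 − r_1²) / (1 − r_1²)
r_1² = (0.42)² = 0.1764
Numerator = -0.49 − 0.1764 = -0.6664; denominator = 1 − 0.1764 = 0.8236
φ_{22} = -0.6664 / 0.8236 = -0.809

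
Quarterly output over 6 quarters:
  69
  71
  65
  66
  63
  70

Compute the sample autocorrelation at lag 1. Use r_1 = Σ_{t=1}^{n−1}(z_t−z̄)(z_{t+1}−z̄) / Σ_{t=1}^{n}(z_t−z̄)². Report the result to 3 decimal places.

Mean z̄ = (69 + 71 + 65 + 66 + 63 + 70)/6 = 67.3333
Deviations from mean: 1.6667, 3.6667, -2.3333, -1.3333, -4.3333, 2.6667
Σ(z_t−z̄)(z_{t+1}−z̄) = (6.1111) + (-8.5556) + (3.1111) + (5.7778) + (-11.5556) = -5.1111
Denominator Σ(z_t−z̄)² = 49.3333
r_1 = -5.1111 / 49.3333 = -0.104

-0.104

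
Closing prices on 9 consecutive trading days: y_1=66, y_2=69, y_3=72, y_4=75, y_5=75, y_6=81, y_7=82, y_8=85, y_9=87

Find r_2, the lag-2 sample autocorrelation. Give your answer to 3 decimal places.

Mean ȳ = (66 + 69 + 72 + 75 + 75 + 81 + 82 + 85 + 87)/9 = 76.8889
Σ(y_t−ȳ)(y_{t+2}−ȳ) = (53.2346) + (14.9012) + (9.2346) + (-7.7654) + (-9.6543) + (33.3457) + (51.6790) = 144.9753
Denominator Σ(y_t−ȳ)² = 422.8889
r_2 = 144.9753 / 422.8889 = 0.343

0.343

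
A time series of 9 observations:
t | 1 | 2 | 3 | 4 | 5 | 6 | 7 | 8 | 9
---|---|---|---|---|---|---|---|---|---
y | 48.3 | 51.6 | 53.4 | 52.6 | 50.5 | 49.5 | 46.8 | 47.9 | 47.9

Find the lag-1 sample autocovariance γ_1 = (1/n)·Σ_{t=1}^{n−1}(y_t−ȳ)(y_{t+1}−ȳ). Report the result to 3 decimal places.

Mean ȳ = (48.3 + 51.6 + 53.4 + 52.6 + 50.5 + 49.5 + 46.8 + 47.9 + 47.9)/9 = 49.8333
Σ_{t=1}^{8}(y_t−ȳ)(y_{t+1}−ȳ) = 25.6956
γ_1 = 25.6956 / 9 = 2.855

2.855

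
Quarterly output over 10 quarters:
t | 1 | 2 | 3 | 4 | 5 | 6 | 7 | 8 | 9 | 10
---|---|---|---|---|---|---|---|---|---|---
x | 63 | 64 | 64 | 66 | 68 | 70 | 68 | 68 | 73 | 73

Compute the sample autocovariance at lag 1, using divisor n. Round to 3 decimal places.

Mean x̄ = (63 + 64 + 64 + 66 + 68 + 70 + 68 + 68 + 73 + 73)/10 = 67.7000
Σ_{t=1}^{9}(x_t−x̄)(x_{t+1}−x̄) = 68.0100
γ_1 = 68.0100 / 10 = 6.801

6.801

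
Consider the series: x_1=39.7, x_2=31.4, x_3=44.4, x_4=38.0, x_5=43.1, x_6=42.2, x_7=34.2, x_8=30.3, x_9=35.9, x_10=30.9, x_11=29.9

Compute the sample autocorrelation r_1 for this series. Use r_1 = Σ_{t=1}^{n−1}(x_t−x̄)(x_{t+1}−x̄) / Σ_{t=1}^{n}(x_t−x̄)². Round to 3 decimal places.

Mean x̄ = (39.7 + 31.4 + 44.4 + 38.0 + 43.1 + 42.2 + 34.2 + 30.3 + 35.9 + 30.9 + 29.9)/11 = 36.3636
Numerator Σ_{t=1}^{10}(x_t−x̄)(x_{t+1}−x̄) = 48.1905
Denominator Σ(x_t−x̄)² = 295.7655
r_1 = 48.1905 / 295.7655 = 0.163

0.163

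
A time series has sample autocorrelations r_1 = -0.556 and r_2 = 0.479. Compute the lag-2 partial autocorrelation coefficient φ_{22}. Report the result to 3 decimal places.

φ_{22} = (r_2 − r_1²) / (1 − r_1²)
r_1² = (-0.556)² = 0.309136
Numerator = 0.479 − 0.3091 = 0.1699; denominator = 1 − 0.3091 = 0.6909
φ_{22} = 0.1699 / 0.6909 = 0.246

0.246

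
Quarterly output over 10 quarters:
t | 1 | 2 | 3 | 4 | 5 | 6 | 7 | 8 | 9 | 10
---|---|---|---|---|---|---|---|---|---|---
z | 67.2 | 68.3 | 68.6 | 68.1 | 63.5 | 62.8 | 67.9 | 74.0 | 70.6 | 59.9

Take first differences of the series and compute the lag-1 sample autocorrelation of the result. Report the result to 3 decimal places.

0.242

First differences Δz: 1.1, 0.3, -0.5, -4.6, -0.7, 5.1, 6.1, -3.4, -10.7
Mean of differences = -0.8111
Numerator Σ(Δz_t−Δz̄)(Δz_{t+1}−Δz̄) = 50.0877
Denominator Σ(Δz_t−Δz̄)² = 206.5489
r_1(Δz) = 50.0877 / 206.5489 = 0.242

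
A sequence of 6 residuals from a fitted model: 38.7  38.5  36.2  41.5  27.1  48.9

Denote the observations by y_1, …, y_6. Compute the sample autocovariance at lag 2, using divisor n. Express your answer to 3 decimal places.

9.495

Mean ȳ = (38.7 + 38.5 + 36.2 + 41.5 + 27.1 + 48.9)/6 = 38.4833
Σ_{t=1}^{4}(y_t−ȳ)(y_{t+2}−ȳ) = 56.9711
γ_2 = 56.9711 / 6 = 9.495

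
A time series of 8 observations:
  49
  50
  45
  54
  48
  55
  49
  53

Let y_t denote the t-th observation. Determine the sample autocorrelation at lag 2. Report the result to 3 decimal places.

Mean ȳ = (49 + 50 + 45 + 54 + 48 + 55 + 49 + 53)/8 = 50.3750
Deviations from mean: -1.3750, -0.3750, -5.3750, 3.6250, -2.3750, 4.6250, -1.3750, 2.6250
Numerator Σ_{t=1}^{6}(y_t−ȳ)(y_{t+2}−ȳ) = 50.9688
Denominator Σ(y_t−ȳ)² = 79.8750
r_2 = 50.9688 / 79.8750 = 0.638

0.638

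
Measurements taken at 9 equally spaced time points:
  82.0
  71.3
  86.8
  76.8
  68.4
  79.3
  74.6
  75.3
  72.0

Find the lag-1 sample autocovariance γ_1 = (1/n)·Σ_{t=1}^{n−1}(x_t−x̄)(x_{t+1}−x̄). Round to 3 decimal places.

-11.393

Mean x̄ = (82.0 + 71.3 + 86.8 + 76.8 + 68.4 + 79.3 + 74.6 + 75.3 + 72.0)/9 = 76.2778
Σ_{t=1}^{8}(x_t−x̄)(x_{t+1}−x̄) = -102.5360
γ_1 = -102.5360 / 9 = -11.393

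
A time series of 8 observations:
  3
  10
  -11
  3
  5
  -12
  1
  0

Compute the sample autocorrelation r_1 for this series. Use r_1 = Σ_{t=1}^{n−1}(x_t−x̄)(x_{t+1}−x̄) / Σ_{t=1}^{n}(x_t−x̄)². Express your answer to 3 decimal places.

Mean x̄ = (3 + 10 − 11 + 3 + 5 − 12 + 1 + 0)/8 = -0.1250
Deviations from mean: 3.1250, 10.1250, -10.8750, 3.1250, 5.1250, -11.8750, 1.1250, 0.1250
Σ(x_t−x̄)(x_{t+1}−x̄) = (31.6406) + (-110.1094) + (-33.9844) + (16.0156) + (-60.8594) + (-13.3594) + (0.1406) = -170.5156
Denominator Σ(x_t−x̄)² = 408.8750
r_1 = -170.5156 / 408.8750 = -0.417

-0.417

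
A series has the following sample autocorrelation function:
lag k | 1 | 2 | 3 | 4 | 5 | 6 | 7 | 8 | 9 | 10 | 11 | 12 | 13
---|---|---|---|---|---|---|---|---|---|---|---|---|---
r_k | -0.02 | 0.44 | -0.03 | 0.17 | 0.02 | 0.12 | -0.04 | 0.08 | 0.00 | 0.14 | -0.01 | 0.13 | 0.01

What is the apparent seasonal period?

The largest autocorrelation is r_2 = 0.44, with a weaker echo at lag 4 (0.17); the remaining lags stay at or below 0.14.
The dominant spike at lag 2 indicates a seasonal period of 2.

2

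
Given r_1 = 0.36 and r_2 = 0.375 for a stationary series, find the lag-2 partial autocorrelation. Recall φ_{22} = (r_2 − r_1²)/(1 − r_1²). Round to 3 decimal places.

0.282

φ_{22} = (r_2 − r_1²) / (1 − r_1²)
r_1² = (0.36)² = 0.1296
Numerator = 0.375 − 0.1296 = 0.2454; denominator = 1 − 0.1296 = 0.8704
φ_{22} = 0.2454 / 0.8704 = 0.282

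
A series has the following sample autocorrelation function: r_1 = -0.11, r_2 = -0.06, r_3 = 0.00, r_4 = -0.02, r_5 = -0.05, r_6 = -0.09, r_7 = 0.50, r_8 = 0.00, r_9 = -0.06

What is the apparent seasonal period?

The largest autocorrelation is r_7 = 0.50; the remaining lags stay at or below 0.00.
The dominant spike at lag 7 indicates a seasonal period of 7.

7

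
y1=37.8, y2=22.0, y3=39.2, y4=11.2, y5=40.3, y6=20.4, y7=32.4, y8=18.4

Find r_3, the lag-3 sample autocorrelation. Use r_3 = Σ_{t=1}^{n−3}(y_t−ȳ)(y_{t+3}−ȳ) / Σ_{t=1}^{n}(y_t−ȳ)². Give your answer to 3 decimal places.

-0.602

Mean ȳ = (37.8 + 22.0 + 39.2 + 11.2 + 40.3 + 20.4 + 32.4 + 18.4)/8 = 27.7125
Σ(y_t−ȳ)(y_{t+3}−ȳ) = (-166.5698) + (-71.9061) + (-84.0023) + (-77.4023) + (-117.2211) = -517.1017
Denominator Σ(y_t−ȳ)² = 859.6288
r_3 = -517.1017 / 859.6288 = -0.602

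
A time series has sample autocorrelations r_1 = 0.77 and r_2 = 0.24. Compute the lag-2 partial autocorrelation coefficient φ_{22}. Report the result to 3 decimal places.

φ_{22} = (r_2 − r_1²) / (1 − r_1²)
r_1² = (0.77)² = 0.5929
Numerator = 0.24 − 0.5929 = -0.3529; denominator = 1 − 0.5929 = 0.4071
φ_{22} = -0.3529 / 0.4071 = -0.867

-0.867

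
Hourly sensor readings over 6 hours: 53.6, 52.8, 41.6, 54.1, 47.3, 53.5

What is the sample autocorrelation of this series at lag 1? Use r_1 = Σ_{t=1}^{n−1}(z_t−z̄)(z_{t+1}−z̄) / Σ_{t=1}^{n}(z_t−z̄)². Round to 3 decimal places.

Mean z̄ = (53.6 + 52.8 + 41.6 + 54.1 + 47.3 + 53.5)/6 = 50.4833
Deviations from mean: 3.1167, 2.3167, -8.8833, 3.6167, -3.1833, 3.0167
Numerator Σ_{t=1}^{5}(z_t−z̄)(z_{t+1}−z̄) = -66.6036
Denominator Σ(z_t−z̄)² = 126.3083
r_1 = -66.6036 / 126.3083 = -0.527

-0.527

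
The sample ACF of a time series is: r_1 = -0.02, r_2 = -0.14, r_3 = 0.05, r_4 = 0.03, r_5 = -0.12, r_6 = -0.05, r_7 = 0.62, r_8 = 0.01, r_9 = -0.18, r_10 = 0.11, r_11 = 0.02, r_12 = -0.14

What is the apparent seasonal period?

The largest autocorrelation is r_7 = 0.62; the remaining lags stay at or below 0.11.
The dominant spike at lag 7 indicates a seasonal period of 7.

7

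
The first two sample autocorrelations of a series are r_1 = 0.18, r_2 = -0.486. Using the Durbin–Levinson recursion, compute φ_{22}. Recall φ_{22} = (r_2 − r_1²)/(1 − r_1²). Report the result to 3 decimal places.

φ_{22} = (r_2 − r_1²) / (1 − r_1²)
r_1² = (0.18)² = 0.0324
Numerator = -0.486 − 0.0324 = -0.5184; denominator = 1 − 0.0324 = 0.9676
φ_{22} = -0.5184 / 0.9676 = -0.536

-0.536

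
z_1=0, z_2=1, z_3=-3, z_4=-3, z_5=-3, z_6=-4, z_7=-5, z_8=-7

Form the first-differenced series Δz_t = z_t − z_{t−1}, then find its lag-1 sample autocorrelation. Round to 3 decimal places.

First differences Δz: 1, -4, 0, 0, -1, -1, -2
Mean of differences = -1.0000
Numerator Σ(Δz_t−Δz̄)(Δz_{t+1}−Δz̄) = -8.0000
Denominator Σ(Δz_t−Δz̄)² = 16.0000
r_1(Δz) = -8.0000 / 16.0000 = -0.500

-0.500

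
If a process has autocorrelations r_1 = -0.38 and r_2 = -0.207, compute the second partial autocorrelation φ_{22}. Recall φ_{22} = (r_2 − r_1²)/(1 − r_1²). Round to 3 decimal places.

φ_{22} = (r_2 − r_1²) / (1 − r_1²)
r_1² = (-0.38)² = 0.1444
Numerator = -0.207 − 0.1444 = -0.3514; denominator = 1 − 0.1444 = 0.8556
φ_{22} = -0.3514 / 0.8556 = -0.411

-0.411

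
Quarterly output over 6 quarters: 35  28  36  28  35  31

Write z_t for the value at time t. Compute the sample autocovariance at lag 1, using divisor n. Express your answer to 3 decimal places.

-9.810

Mean z̄ = (35 + 28 + 36 + 28 + 35 + 31)/6 = 32.1667
Deviations: 2.8333, -4.1667, 3.8333, -4.1667, 2.8333, -1.1667
Σ_{t=1}^{5}(z_t−z̄)(z_{t+1}−z̄) = -58.8611
γ_1 = -58.8611 / 6 = -9.810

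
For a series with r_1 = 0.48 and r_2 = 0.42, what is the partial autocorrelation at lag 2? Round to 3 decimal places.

0.246

φ_{22} = (r_2 − r_1²) / (1 − r_1²)
r_1² = (0.48)² = 0.2304
Numerator = 0.42 − 0.2304 = 0.1896; denominator = 1 − 0.2304 = 0.7696
φ_{22} = 0.1896 / 0.7696 = 0.246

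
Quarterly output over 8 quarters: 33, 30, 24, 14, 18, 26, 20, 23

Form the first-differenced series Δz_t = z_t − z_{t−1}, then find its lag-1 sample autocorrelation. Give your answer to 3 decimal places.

-0.048

First differences Δz: -3, -6, -10, 4, 8, -6, 3
Mean of differences = -1.4286
Numerator Σ(Δz_t−Δz̄)(Δz_{t+1}−Δz̄) = -12.3265
Denominator Σ(Δz_t−Δz̄)² = 255.7143
r_1(Δz) = -12.3265 / 255.7143 = -0.048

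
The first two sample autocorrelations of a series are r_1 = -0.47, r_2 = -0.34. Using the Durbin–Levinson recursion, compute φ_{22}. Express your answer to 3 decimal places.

φ_{22} = (r_2 − r_1²) / (1 − r_1²)
r_1² = (-0.47)² = 0.2209
Numerator = -0.34 − 0.2209 = -0.5609; denominator = 1 − 0.2209 = 0.7791
φ_{22} = -0.5609 / 0.7791 = -0.720

-0.720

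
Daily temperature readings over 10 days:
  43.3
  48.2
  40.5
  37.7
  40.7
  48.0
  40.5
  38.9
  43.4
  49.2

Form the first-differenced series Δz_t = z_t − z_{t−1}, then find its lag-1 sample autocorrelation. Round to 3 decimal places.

First differences Δz: 4.9, -7.7, -2.8, 3.0, 7.3, -7.5, -1.6, 4.5, 5.8
Mean of differences = 0.6556
Numerator Σ(Δz_t−Δz̄)(Δz_{t+1}−Δz̄) = -23.8031
Denominator Σ(Δz_t−Δz̄)² = 262.2622
r_1(Δz) = -23.8031 / 262.2622 = -0.091

-0.091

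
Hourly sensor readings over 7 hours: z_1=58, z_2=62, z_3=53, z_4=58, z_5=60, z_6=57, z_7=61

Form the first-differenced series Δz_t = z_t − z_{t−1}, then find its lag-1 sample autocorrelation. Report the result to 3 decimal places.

-0.580

First differences Δz: 4, -9, 5, 2, -3, 4
Mean of differences = 0.5000
Numerator Σ(Δz_t−Δz̄)(Δz_{t+1}−Δz̄) = -86.7500
Denominator Σ(Δz_t−Δz̄)² = 149.5000
r_1(Δz) = -86.7500 / 149.5000 = -0.580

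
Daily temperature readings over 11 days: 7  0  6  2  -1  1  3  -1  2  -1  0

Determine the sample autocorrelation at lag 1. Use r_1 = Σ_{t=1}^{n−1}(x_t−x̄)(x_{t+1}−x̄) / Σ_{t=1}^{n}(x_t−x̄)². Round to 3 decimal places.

Mean x̄ = (7 + 0 + 6 + 2 − 1 + 1 + 3 − 1 + 2 − 1 + 0)/11 = 1.6364
Numerator Σ_{t=1}^{10}(x_t−x̄)(x_{t+1}−x̄) = -15.6777
Denominator Σ(x_t−x̄)² = 76.5455
r_1 = -15.6777 / 76.5455 = -0.205

-0.205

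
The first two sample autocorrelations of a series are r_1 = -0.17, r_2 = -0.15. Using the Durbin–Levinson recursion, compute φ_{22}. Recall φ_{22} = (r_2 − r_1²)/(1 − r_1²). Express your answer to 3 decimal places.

φ_{22} = (r_2 − r_1²) / (1 − r_1²)
r_1² = (-0.17)² = 0.0289
Numerator = -0.15 − 0.0289 = -0.1789; denominator = 1 − 0.0289 = 0.9711
φ_{22} = -0.1789 / 0.9711 = -0.184

-0.184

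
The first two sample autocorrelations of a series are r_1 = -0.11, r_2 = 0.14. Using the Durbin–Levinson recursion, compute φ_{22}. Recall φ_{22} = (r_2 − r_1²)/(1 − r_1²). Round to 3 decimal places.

0.129

φ_{22} = (r_2 − r_1²) / (1 − r_1²)
r_1² = (-0.11)² = 0.0121
Numerator = 0.14 − 0.0121 = 0.1279; denominator = 1 − 0.0121 = 0.9879
φ_{22} = 0.1279 / 0.9879 = 0.129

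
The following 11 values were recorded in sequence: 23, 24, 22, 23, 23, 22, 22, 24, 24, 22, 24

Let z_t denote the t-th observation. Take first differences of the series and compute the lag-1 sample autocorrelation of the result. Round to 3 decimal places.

First differences Δz: 1, -2, 1, 0, -1, 0, 2, 0, -2, 2
Mean of differences = 0.1000
Numerator Σ(Δz_t−Δz̄)(Δz_{t+1}−Δz̄) = -7.8100
Denominator Σ(Δz_t−Δz̄)² = 18.9000
r_1(Δz) = -7.8100 / 18.9000 = -0.413

-0.413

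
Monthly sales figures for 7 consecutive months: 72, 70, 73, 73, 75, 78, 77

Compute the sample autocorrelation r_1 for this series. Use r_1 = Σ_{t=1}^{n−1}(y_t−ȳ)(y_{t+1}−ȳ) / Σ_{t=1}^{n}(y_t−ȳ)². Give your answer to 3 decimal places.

Mean ȳ = (72 + 70 + 73 + 73 + 75 + 78 + 77)/7 = 74.0000
Σ(y_t−ȳ)(y_{t+1}−ȳ) = (8.0000) + (4.0000) + (1.0000) + (-1.0000) + (4.0000) + (12.0000) = 28.0000
Denominator Σ(y_t−ȳ)² = 48.0000
r_1 = 28.0000 / 48.0000 = 0.583

0.583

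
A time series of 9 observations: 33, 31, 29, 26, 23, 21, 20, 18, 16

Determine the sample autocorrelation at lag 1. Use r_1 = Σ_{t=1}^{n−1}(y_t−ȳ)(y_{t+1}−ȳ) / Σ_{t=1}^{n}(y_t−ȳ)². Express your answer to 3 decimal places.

0.677

Mean ȳ = (33 + 31 + 29 + 26 + 23 + 21 + 20 + 18 + 16)/9 = 24.1111
Numerator Σ_{t=1}^{8}(y_t−ȳ)(y_{t+1}−ȳ) = 192.9877
Denominator Σ(y_t−ȳ)² = 284.8889
r_1 = 192.9877 / 284.8889 = 0.677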